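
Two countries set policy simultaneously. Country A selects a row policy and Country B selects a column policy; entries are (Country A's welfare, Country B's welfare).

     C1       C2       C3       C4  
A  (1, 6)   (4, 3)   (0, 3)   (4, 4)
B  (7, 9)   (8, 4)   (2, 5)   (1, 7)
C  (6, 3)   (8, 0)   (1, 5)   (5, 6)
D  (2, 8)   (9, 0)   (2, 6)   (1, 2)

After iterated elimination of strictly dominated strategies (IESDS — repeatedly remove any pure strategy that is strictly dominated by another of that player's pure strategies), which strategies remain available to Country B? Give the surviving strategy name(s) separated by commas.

Country A's strategy A is strictly dominated by C (C1: 6>1, C2: 8>4, C3: 1>0, C4: 5>4) and is removed.
Column C2 is eliminated: C1 beats it against every remaining row (B: 9>4, C: 3>0, D: 8>0).
Among the remaining strategies, none is strictly dominated by another pure strategy of the same player, so the elimination stops.
Surviving strategies — Country A: {B, C, D}; Country B: {C1, C3, C4}.

C1, C3, C4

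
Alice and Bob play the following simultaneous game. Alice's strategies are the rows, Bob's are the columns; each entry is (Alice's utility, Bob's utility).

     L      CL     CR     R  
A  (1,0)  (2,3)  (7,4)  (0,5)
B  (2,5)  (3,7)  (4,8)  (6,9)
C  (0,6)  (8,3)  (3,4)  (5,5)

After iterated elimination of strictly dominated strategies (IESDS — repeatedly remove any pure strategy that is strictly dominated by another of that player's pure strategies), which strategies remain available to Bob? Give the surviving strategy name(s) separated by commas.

R

Column CL is eliminated: CR beats it against every remaining row (A: 4>3, B: 8>7, C: 4>3).
Alice's strategy C is strictly dominated by B (L: 2>0, CR: 4>3, R: 6>5) and is removed.
Column L is eliminated: CR beats it against every remaining row (A: 4>0, B: 8>5).
For Bob, R strictly dominates CR on the remaining rows (A: 5>4, B: 9>8); eliminate CR.
Row A is eliminated: B beats it against every remaining column (R: 6>0).
Among the remaining strategies, none is strictly dominated by another pure strategy of the same player, so the elimination stops.
Surviving strategies — Alice: {B}; Bob: {R}.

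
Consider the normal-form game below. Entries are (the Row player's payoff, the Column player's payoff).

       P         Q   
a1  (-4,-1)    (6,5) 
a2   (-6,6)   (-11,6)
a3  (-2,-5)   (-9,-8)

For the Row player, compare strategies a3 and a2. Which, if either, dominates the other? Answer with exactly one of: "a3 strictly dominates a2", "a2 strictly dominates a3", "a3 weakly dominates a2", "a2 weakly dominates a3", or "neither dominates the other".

Compare a3 to a2 across every action of the Column player: P: -2>-6, Q: -9>-11.
a3 gives a strictly higher payoff against every action of the Column player, so a3 strictly dominates a2.

a3 strictly dominates a2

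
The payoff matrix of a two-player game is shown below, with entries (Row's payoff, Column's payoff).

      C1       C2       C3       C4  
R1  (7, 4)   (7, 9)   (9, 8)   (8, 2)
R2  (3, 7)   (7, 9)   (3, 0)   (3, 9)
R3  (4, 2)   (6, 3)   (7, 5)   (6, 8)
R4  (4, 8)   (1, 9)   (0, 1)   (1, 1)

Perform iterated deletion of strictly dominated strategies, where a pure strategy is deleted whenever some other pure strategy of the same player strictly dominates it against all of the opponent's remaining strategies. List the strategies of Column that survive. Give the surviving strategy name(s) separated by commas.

Row's strategy R3 is strictly dominated by R1 (C1: 7>4, C2: 7>6, C3: 9>7, C4: 8>6) and is removed.
Row R4 is eliminated: R1 beats it against every remaining column (C1: 7>4, C2: 7>1, C3: 9>0, C4: 8>1).
Column's strategy C1 is strictly dominated by C2 (R1: 9>4, R2: 9>7) and is removed.
Column C3 is eliminated: C2 beats it against every remaining row (R1: 9>8, R2: 9>0).
Among the remaining strategies, none is strictly dominated by another pure strategy of the same player, so the elimination stops.
Surviving strategies — Row: {R1, R2}; Column: {C2, C4}.

C2, C4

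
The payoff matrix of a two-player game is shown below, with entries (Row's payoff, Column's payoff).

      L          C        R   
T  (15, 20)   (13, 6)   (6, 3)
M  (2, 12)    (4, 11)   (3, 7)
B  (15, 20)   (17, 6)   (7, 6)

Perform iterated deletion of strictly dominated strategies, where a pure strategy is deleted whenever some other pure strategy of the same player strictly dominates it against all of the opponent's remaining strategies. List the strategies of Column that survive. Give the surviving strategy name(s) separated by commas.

L

For Row, T strictly dominates M on the remaining columns (L: 15>2, C: 13>4, R: 6>3); eliminate M.
For Column, L strictly dominates C on the remaining rows (T: 20>6, B: 20>6); eliminate C.
For Column, L strictly dominates R on the remaining rows (T: 20>3, B: 20>6); eliminate R.
Among the remaining strategies, none is strictly dominated by another pure strategy of the same player, so the elimination stops.
Surviving strategies — Row: {T, B}; Column: {L}.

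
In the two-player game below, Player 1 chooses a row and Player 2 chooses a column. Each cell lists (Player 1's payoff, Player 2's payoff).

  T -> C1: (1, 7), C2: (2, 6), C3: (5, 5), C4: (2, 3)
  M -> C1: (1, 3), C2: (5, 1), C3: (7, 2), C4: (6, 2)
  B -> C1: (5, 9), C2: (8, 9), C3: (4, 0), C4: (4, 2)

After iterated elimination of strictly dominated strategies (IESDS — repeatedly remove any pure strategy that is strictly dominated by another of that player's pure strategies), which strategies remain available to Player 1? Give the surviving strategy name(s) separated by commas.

B

For Player 2, C1 strictly dominates C3 on the remaining rows (T: 7>5, M: 3>2, B: 9>0); eliminate C3.
Row T is eliminated: B beats it against every remaining column (C1: 5>1, C2: 8>2, C4: 4>2).
Player 2's strategy C4 is strictly dominated by C1 (M: 3>2, B: 9>2) and is removed.
Row M is eliminated: B beats it against every remaining column (C1: 5>1, C2: 8>5).
Among the remaining strategies, none is strictly dominated by another pure strategy of the same player, so the elimination stops.
Surviving strategies — Player 1: {B}; Player 2: {C1, C2}.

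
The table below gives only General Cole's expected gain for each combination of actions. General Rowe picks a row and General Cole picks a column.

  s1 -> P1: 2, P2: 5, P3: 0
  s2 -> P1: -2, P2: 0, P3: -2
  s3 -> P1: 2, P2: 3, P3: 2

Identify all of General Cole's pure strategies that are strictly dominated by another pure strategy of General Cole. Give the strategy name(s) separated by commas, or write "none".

P1, P3

P2 strictly dominates P1 — s1: 5>2, s2: 0>-2, s3: 3>2.
Nothing dominates P2: P1 at s1 (5>2); P3 at s1 (5>0).
P3 is strictly dominated by P2 (s1: 5>0, s2: 0>-2, s3: 3>2).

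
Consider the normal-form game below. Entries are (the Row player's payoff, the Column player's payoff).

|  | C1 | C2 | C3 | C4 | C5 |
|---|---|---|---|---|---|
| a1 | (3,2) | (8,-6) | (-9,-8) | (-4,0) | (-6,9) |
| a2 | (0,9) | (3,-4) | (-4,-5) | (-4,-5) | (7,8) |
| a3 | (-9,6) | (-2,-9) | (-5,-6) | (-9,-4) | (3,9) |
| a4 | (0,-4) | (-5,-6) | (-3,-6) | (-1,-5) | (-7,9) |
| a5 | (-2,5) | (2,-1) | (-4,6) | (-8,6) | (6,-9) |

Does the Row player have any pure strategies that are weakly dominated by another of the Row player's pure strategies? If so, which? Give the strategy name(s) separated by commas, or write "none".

a1: no other strategy beats it everywhere (a2 at C1 (3>0); a3 at C1 (3>-9); a4 at C1 (3>0); a5 at C1 (3>-2)).
a2 is not dominated — it holds its own against a1 at C3 (-4>-9); a3 at C1 (0>-9); a4 at C2 (3>-5); a5 at C1 (0>-2).
a3 is weakly dominated by a2 (C1: 0>-9, C2: 3>-2, C3: -4>-5, C4: -4>-9, C5: 7>3).
a4: no other strategy beats it everywhere (a1 at C3 (-3>-9); a2 at C3 (-3>-4); a3 at C1 (0>-9); a5 at C1 (0>-2)).
a5 is weakly dominated by a2 (C1: 0>-2, C2: 3>2, C3: -4=-4, C4: -4>-8, C5: 7>6).

a3, a5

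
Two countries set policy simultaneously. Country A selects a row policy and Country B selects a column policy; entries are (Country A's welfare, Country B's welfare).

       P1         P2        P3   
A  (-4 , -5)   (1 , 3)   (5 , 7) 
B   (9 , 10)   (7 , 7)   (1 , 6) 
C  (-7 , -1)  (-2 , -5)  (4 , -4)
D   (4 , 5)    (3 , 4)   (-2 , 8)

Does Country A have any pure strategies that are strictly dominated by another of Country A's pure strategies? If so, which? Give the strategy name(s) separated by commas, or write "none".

A: no other strategy beats it everywhere (B at P3 (5>1); C at P1 (-4>-7); D at P3 (5>-2)).
B is not dominated — it holds its own against A at P1 (9>-4); C at P1 (9>-7); D at P1 (9>4).
C: dominated, since A does at least as well everywhere (P1: -4>-7, P2: 1>-2, P3: 5>4).
D is strictly dominated by B (P1: 9>4, P2: 7>3, P3: 1>-2).

C, D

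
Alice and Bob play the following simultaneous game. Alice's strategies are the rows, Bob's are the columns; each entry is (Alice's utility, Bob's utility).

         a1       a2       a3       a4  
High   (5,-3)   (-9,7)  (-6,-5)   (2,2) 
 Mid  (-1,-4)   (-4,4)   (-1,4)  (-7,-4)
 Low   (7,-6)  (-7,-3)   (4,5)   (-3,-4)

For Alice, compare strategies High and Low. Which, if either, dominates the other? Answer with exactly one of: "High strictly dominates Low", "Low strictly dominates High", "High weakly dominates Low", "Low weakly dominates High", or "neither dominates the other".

Compare High to Low across every action of Bob: a1: 5<7, a2: -9<-7, a3: -6<4, a4: 2>-3.
High does better at a4 but worse at a1, a2, a3; neither strategy dominates the other.

neither dominates the other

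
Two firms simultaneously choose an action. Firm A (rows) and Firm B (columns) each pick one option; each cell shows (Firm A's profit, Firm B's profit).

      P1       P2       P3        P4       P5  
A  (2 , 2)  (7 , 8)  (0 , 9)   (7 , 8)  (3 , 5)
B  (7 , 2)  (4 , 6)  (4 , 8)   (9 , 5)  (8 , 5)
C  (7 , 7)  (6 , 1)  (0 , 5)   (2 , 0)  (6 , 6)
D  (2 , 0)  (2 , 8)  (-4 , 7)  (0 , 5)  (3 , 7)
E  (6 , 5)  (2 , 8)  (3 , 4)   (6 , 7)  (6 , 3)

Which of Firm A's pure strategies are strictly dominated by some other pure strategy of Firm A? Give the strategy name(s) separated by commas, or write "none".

D, E

A is not dominated — it holds its own against B at P2 (7>4); C at P2 (7>6); D at P1 (2=2); E at P2 (7>2).
Nothing dominates B: A at P1 (7>2); C at P1 (7=7); D at P1 (7>2); E at P1 (7>6).
Nothing dominates C: A at P1 (7>2); B at P1 (7=7); D at P1 (7>2); E at P1 (7>6).
D is strictly dominated by B (P1: 7>2, P2: 4>2, P3: 4>-4, P4: 9>0, P5: 8>3).
E: dominated, since B does at least as well everywhere (P1: 7>6, P2: 4>2, P3: 4>3, P4: 9>6, P5: 8>6).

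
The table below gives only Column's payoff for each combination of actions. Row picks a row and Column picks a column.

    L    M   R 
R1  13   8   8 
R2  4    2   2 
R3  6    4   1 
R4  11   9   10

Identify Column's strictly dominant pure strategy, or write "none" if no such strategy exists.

L

L vs M: R1: 13>8, R2: 4>2, R3: 6>4, R4: 11>9.
L vs R: R1: 13>8, R2: 4>2, R3: 6>1, R4: 11>10.
L strictly beats every other strategy against every opponent action, so it is strictly dominant.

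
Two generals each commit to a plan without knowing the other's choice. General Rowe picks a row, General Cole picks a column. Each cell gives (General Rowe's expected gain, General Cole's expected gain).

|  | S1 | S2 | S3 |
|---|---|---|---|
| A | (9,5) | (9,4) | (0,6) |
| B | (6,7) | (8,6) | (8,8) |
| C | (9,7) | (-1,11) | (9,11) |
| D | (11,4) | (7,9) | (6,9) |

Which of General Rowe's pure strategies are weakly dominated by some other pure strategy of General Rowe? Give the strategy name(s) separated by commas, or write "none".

A is not dominated — it holds its own against B at S1 (9>6); C at S2 (9>-1); D at S2 (9>7).
B: no other strategy beats it everywhere (A at S3 (8>0); C at S2 (8>-1); D at S2 (8>7)).
C is not dominated — it holds its own against A at S3 (9>0); B at S1 (9>6); D at S3 (9>6).
D is not dominated — it holds its own against A at S1 (11>9); B at S1 (11>6); C at S1 (11>9).

none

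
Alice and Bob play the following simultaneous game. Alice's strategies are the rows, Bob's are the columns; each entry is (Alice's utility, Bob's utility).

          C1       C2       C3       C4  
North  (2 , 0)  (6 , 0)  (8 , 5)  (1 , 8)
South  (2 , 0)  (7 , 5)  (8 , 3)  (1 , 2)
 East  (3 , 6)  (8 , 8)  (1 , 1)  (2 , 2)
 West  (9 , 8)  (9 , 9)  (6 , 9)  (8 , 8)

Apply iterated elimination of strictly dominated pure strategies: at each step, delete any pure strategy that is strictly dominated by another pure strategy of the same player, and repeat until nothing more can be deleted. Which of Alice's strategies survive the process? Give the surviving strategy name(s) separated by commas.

North, South, West

Row East is eliminated: West beats it against every remaining column (C1: 9>3, C2: 9>8, C3: 6>1, C4: 8>2).
Bob's strategy C1 is strictly dominated by C3 (North: 5>0, South: 3>0, West: 9>8) and is removed.
Among the remaining strategies, none is strictly dominated by another pure strategy of the same player, so the elimination stops.
Surviving strategies — Alice: {North, South, West}; Bob: {C2, C3, C4}.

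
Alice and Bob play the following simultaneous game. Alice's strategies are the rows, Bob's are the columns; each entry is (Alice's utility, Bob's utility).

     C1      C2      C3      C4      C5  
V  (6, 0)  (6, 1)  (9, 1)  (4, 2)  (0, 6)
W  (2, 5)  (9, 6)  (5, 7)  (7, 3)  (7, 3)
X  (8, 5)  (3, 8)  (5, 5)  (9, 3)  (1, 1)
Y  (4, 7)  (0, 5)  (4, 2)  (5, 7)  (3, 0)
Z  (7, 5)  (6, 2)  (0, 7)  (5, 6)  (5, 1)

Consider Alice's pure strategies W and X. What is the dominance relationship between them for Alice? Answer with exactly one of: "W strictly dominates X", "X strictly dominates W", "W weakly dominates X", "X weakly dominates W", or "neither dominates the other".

neither dominates the other

Compare W to X across every action of Bob: C1: 2<8, C2: 9>3, C3: 5=5, C4: 7<9, C5: 7>1.
W does better at C2, C5 but worse at C1, C4; neither strategy dominates the other.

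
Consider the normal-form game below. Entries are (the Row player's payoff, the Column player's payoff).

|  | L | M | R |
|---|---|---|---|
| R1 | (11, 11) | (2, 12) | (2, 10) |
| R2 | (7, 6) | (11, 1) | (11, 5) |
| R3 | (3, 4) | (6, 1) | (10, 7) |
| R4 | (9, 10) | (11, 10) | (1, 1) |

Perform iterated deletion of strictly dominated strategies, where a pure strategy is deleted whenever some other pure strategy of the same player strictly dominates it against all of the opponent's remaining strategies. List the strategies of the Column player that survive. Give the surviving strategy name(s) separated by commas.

L, M

The Row player's strategy R3 is strictly dominated by R2 (L: 7>3, M: 11>6, R: 11>10) and is removed.
For the Column player, L strictly dominates R on the remaining rows (R1: 11>10, R2: 6>5, R4: 10>1); eliminate R.
Among the remaining strategies, none is strictly dominated by another pure strategy of the same player, so the elimination stops.
Surviving strategies — the Row player: {R1, R2, R4}; the Column player: {L, M}.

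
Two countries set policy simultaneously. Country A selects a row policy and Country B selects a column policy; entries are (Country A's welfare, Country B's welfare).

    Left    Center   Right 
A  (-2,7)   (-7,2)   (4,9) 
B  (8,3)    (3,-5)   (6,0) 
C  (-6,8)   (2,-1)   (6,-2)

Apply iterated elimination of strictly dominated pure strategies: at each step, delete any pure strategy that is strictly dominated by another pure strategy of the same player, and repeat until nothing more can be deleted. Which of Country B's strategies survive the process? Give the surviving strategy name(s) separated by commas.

Left

Row A is eliminated: B beats it against every remaining column (Left: 8>-2, Center: 3>-7, Right: 6>4).
For Country B, Left strictly dominates Center on the remaining rows (B: 3>-5, C: 8>-1); eliminate Center.
Column Right is eliminated: Left beats it against every remaining row (B: 3>0, C: 8>-2).
Country A's strategy C is strictly dominated by B (Left: 8>-6) and is removed.
Among the remaining strategies, none is strictly dominated by another pure strategy of the same player, so the elimination stops.
Surviving strategies — Country A: {B}; Country B: {Left}.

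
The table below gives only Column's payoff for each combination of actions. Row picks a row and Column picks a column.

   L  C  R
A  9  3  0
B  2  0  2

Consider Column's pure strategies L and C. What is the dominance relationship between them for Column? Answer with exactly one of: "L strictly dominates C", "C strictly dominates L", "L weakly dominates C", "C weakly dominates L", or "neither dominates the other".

Compare L to C across each choice by Row: A: 9>3, B: 2>0.
Every comparison favours L, so L strictly dominates C.

L strictly dominates C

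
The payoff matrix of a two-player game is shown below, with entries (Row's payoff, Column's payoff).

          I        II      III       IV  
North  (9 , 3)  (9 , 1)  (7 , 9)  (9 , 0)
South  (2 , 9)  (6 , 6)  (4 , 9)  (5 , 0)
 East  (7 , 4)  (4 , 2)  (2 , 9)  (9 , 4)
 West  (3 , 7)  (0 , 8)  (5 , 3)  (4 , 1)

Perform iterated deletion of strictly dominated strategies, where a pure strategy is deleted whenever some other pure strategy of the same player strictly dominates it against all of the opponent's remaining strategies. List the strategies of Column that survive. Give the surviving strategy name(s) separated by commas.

III

Row's strategy South is strictly dominated by North (I: 9>2, II: 9>6, III: 7>4, IV: 9>5) and is removed.
Row's strategy West is strictly dominated by North (I: 9>3, II: 9>0, III: 7>5, IV: 9>4) and is removed.
Column I is eliminated: III beats it against every remaining row (North: 9>3, East: 9>4).
Column II is eliminated: III beats it against every remaining row (North: 9>1, East: 9>2).
Column's strategy IV is strictly dominated by III (North: 9>0, East: 9>4) and is removed.
Row East is eliminated: North beats it against every remaining column (III: 7>2).
Among the remaining strategies, none is strictly dominated by another pure strategy of the same player, so the elimination stops.
Surviving strategies — Row: {North}; Column: {III}.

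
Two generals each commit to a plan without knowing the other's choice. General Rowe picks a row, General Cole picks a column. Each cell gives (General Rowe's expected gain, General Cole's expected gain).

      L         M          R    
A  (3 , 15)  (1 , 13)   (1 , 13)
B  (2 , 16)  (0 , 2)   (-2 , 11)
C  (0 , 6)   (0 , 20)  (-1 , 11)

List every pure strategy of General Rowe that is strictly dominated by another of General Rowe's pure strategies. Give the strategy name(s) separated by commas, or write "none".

A is not dominated — it holds its own against B at L (3>2); C at L (3>0).
A strictly dominates B — L: 3>2, M: 1>0, R: 1>-2.
C is strictly dominated by A (L: 3>0, M: 1>0, R: 1>-1).

B, C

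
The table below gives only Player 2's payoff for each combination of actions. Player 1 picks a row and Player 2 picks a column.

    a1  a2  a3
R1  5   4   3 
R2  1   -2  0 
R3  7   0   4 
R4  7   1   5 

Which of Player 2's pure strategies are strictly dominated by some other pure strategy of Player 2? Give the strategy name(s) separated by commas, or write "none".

Nothing dominates a1: a2 at R1 (5>4); a3 at R1 (5>3).
a1 strictly dominates a2 — R1: 5>4, R2: 1>-2, R3: 7>0, R4: 7>1.
a1 strictly dominates a3 — R1: 5>3, R2: 1>0, R3: 7>4, R4: 7>5.

a2, a3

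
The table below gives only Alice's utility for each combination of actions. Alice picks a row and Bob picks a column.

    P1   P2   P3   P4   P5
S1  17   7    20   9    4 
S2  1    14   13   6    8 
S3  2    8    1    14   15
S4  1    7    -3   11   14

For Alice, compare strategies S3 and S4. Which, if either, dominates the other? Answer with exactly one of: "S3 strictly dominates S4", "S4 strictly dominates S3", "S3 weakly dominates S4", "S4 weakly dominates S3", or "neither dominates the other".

Compare S3 to S4 across each choice by Bob: P1: 2>1, P2: 8>7, P3: 1>-3, P4: 14>11, P5: 15>14.
S3 gives a strictly higher payoff against each choice by Bob, so S3 strictly dominates S4.

S3 strictly dominates S4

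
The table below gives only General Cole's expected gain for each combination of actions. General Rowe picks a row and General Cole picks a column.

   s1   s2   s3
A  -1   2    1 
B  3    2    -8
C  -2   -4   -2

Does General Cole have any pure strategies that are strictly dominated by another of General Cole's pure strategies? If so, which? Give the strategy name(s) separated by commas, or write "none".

s1 is not dominated — it holds its own against s2 at B (3>2); s3 at B (3>-8).
Nothing dominates s2: s1 at A (2>-1); s3 at A (2>1).
s3 is not dominated — it holds its own against s1 at A (1>-1); s2 at C (-2>-4).

none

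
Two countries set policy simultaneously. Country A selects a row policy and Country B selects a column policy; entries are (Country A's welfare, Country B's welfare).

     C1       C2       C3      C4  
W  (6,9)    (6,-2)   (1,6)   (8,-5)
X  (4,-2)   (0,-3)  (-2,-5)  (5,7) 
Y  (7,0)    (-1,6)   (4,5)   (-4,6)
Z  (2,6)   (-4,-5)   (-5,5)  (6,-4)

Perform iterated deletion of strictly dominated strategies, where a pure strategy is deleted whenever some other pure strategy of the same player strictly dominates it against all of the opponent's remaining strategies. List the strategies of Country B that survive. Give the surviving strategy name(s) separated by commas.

Country A's strategy X is strictly dominated by W (C1: 6>4, C2: 6>0, C3: 1>-2, C4: 8>5) and is removed.
For Country A, W strictly dominates Z on the remaining columns (C1: 6>2, C2: 6>-4, C3: 1>-5, C4: 8>6); eliminate Z.
Among the remaining strategies, none is strictly dominated by another pure strategy of the same player, so the elimination stops.
Surviving strategies — Country A: {W, Y}; Country B: {C1, C2, C3, C4}.

C1, C2, C3, C4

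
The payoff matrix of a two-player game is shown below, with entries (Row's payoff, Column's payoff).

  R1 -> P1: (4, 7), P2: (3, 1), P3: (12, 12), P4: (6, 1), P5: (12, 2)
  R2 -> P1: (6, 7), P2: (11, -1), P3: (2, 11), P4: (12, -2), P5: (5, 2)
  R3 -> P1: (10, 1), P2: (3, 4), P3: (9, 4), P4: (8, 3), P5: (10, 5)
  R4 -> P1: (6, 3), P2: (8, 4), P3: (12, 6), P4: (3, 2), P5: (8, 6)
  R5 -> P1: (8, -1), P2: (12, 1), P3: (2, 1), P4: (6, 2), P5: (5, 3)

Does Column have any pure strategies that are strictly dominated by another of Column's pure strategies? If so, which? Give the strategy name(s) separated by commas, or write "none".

P3 strictly dominates P1 — R1: 12>7, R2: 11>7, R3: 4>1, R4: 6>3, R5: 1>-1.
P2 is strictly dominated by P5 (R1: 2>1, R2: 2>-1, R3: 5>4, R4: 6>4, R5: 3>1).
Nothing dominates P3: P1 at R1 (12>7); P2 at R1 (12>1); P4 at R1 (12>1); P5 at R1 (12>2).
P4 is strictly dominated by P5 (R1: 2>1, R2: 2>-2, R3: 5>3, R4: 6>2, R5: 3>2).
P5: no other strategy beats it everywhere (P1 at R3 (5>1); P2 at R1 (2>1); P3 at R3 (5>4); P4 at R1 (2>1)).

P1, P2, P4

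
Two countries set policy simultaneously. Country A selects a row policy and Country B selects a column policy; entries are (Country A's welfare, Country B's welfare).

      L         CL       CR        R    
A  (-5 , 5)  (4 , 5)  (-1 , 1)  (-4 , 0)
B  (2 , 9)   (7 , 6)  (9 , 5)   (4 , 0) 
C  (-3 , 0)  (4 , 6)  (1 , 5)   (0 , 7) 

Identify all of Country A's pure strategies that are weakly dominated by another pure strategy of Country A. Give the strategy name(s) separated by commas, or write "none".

B weakly dominates A — L: 2>-5, CL: 7>4, CR: 9>-1, R: 4>-4.
B: no other strategy beats it everywhere (A at L (2>-5); C at L (2>-3)).
C is weakly dominated by B (L: 2>-3, CL: 7>4, CR: 9>1, R: 4>0).

A, C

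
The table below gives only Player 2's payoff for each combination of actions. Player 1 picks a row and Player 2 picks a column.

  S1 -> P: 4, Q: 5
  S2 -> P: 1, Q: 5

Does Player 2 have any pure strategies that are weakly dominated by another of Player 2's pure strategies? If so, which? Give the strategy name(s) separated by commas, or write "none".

P

P: dominated, since Q does at least as well everywhere (S1: 5>4, S2: 5>1).
Q: no other strategy beats it everywhere (P at S1 (5>4)).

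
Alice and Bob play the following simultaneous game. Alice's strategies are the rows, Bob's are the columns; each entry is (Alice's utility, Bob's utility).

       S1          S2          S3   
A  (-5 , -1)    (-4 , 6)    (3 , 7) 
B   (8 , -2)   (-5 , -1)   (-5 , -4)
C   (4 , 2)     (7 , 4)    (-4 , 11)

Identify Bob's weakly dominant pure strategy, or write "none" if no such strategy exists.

none

S1 fails to dominate S2 at A (-1<6).
S2 fails to dominate S3 at A (6<7).
S3 fails to dominate S1 at B (-4<-2).
No single strategy dominates all the others.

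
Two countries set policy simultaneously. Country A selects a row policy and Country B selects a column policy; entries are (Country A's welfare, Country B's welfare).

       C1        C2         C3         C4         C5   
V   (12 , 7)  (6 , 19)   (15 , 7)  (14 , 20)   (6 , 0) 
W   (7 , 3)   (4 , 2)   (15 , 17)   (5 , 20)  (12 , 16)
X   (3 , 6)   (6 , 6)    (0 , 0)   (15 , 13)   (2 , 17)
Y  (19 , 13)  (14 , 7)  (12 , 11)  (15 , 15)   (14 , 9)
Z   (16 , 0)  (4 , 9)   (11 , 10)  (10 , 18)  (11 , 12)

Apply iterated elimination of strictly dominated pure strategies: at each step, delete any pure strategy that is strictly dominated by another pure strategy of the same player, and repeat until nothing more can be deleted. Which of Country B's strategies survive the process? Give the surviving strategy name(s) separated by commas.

Country A's strategy Z is strictly dominated by Y (C1: 19>16, C2: 14>4, C3: 12>11, C4: 15>10, C5: 14>11) and is removed.
For Country B, C4 strictly dominates C1 on the remaining rows (V: 20>7, W: 20>3, X: 13>6, Y: 15>13); eliminate C1.
For Country B, C4 strictly dominates C2 on the remaining rows (V: 20>19, W: 20>2, X: 13>6, Y: 15>7); eliminate C2.
Country B's strategy C3 is strictly dominated by C4 (V: 20>7, W: 20>17, X: 13>0, Y: 15>11) and is removed.
Row V is eliminated: Y beats it against every remaining column (C4: 15>14, C5: 14>6).
For Country A, Y strictly dominates W on the remaining columns (C4: 15>5, C5: 14>12); eliminate W.
Among the remaining strategies, none is strictly dominated by another pure strategy of the same player, so the elimination stops.
Surviving strategies — Country A: {X, Y}; Country B: {C4, C5}.

C4, C5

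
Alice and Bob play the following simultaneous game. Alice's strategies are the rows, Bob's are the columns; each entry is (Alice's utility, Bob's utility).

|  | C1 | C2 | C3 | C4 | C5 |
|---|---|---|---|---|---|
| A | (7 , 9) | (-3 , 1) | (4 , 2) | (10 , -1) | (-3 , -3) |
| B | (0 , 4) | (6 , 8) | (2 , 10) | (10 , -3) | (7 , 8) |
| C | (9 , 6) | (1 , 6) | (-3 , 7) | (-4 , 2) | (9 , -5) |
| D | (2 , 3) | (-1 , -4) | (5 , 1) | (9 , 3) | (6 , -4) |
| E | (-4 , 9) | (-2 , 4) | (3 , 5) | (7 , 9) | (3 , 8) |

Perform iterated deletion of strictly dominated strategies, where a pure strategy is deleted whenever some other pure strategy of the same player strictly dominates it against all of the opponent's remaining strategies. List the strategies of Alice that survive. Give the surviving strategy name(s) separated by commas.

For Alice, D strictly dominates E on the remaining columns (C1: 2>-4, C2: -1>-2, C3: 5>3, C4: 9>7, C5: 6>3); eliminate E.
Column C2 is eliminated: C3 beats it against every remaining row (A: 2>1, B: 10>8, C: 7>6, D: 1>-4).
For Bob, C3 strictly dominates C5 on the remaining rows (A: 2>-3, B: 10>8, C: 7>-5, D: 1>-4); eliminate C5.
Among the remaining strategies, none is strictly dominated by another pure strategy of the same player, so the elimination stops.
Surviving strategies — Alice: {A, B, C, D}; Bob: {C1, C3, C4}.

A, B, C, D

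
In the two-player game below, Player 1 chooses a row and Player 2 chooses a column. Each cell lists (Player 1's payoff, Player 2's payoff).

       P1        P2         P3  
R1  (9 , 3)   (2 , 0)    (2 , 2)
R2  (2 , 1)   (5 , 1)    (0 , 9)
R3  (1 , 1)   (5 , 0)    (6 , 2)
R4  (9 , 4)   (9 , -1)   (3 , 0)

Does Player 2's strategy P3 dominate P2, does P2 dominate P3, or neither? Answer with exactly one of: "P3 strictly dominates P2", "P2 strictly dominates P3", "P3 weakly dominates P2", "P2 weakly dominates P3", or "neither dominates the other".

P3's payoffs vs P2's, by Player 1's action — R1: 2>0, R2: 9>1, R3: 2>0, R4: 0>-1.
Every comparison favours P3, so P3 strictly dominates P2.

P3 strictly dominates P2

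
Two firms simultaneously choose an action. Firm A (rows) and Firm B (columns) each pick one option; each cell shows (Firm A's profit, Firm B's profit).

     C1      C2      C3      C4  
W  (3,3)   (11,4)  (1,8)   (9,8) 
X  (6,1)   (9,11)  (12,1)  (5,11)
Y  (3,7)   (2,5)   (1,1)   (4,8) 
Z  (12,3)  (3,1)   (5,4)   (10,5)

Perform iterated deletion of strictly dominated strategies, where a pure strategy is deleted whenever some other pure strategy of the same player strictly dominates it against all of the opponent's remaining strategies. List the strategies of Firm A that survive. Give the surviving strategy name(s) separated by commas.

W, X, Z

For Firm A, X strictly dominates Y on the remaining columns (C1: 6>3, C2: 9>2, C3: 12>1, C4: 5>4); eliminate Y.
For Firm B, C4 strictly dominates C1 on the remaining rows (W: 8>3, X: 11>1, Z: 5>3); eliminate C1.
Among the remaining strategies, none is strictly dominated by another pure strategy of the same player, so the elimination stops.
Surviving strategies — Firm A: {W, X, Z}; Firm B: {C2, C3, C4}.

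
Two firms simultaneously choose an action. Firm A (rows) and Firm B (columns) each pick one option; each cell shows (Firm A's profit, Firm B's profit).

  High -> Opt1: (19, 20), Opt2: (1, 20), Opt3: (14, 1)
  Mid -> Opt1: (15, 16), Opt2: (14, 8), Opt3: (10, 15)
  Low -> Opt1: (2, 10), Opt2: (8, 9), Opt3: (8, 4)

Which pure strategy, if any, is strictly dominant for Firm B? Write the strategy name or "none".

none

Opt1 fails to dominate Opt2 at High (20=20).
Opt2 fails to dominate Opt1 at High (20=20).
Opt3 fails to dominate Opt1 at High (1<20).
No single strategy dominates all the others.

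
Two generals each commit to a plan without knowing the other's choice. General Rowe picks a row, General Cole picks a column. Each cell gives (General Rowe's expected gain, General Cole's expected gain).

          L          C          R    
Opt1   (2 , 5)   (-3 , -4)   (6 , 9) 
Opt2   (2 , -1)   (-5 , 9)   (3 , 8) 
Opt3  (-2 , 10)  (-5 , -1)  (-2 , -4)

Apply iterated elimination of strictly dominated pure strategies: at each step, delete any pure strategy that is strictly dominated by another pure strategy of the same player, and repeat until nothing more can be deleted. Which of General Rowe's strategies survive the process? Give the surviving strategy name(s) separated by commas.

Opt1

For General Rowe, Opt1 strictly dominates Opt3 on the remaining columns (L: 2>-2, C: -3>-5, R: 6>-2); eliminate Opt3.
General Cole's strategy L is strictly dominated by R (Opt1: 9>5, Opt2: 8>-1) and is removed.
For General Rowe, Opt1 strictly dominates Opt2 on the remaining columns (C: -3>-5, R: 6>3); eliminate Opt2.
General Cole's strategy C is strictly dominated by R (Opt1: 9>-4) and is removed.
Among the remaining strategies, none is strictly dominated by another pure strategy of the same player, so the elimination stops.
Surviving strategies — General Rowe: {Opt1}; General Cole: {R}.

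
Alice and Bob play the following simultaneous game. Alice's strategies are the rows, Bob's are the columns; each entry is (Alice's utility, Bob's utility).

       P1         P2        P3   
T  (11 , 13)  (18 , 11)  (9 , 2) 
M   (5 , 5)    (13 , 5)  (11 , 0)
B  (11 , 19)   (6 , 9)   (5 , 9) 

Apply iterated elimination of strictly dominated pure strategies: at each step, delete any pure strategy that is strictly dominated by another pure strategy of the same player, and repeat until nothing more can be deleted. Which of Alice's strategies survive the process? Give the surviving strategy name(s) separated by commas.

For Bob, P1 strictly dominates P3 on the remaining rows (T: 13>2, M: 5>0, B: 19>9); eliminate P3.
For Alice, T strictly dominates M on the remaining columns (P1: 11>5, P2: 18>13); eliminate M.
Bob's strategy P2 is strictly dominated by P1 (T: 13>11, B: 19>9) and is removed.
Among the remaining strategies, none is strictly dominated by another pure strategy of the same player, so the elimination stops.
Surviving strategies — Alice: {T, B}; Bob: {P1}.

T, B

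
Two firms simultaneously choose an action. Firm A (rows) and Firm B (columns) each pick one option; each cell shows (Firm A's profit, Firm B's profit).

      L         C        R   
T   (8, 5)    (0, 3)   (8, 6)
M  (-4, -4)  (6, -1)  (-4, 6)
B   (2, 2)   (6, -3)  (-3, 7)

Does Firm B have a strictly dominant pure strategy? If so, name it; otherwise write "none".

R vs L: T: 6>5, M: 6>-4, B: 7>2.
R vs C: T: 6>3, M: 6>-1, B: 7>-3.
R strictly beats every other strategy against every opponent action, so it is strictly dominant.

R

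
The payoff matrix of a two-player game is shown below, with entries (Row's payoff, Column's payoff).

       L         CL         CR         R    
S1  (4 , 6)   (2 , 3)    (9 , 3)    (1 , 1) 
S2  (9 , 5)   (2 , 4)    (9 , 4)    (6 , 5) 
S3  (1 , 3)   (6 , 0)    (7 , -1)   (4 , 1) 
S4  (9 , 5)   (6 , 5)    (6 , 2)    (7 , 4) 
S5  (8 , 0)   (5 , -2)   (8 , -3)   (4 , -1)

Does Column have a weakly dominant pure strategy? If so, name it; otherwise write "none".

L

L vs CL: S1: 6>3, S2: 5>4, S3: 3>0, S4: 5=5, S5: 0>-2.
L vs CR: S1: 6>3, S2: 5>4, S3: 3>-1, S4: 5>2, S5: 0>-3.
L vs R: S1: 6>1, S2: 5=5, S3: 3>1, S4: 5>4, S5: 0>-1.
L is at least as good as every other strategy against every opponent action, so it is weakly dominant.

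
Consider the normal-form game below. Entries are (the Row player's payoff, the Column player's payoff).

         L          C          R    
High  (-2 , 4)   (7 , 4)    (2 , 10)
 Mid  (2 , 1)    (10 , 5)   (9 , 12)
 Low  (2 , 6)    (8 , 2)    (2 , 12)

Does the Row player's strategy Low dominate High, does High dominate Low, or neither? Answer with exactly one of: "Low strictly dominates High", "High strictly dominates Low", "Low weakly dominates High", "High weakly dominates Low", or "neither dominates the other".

Low weakly dominates High

Low's payoffs vs High's, by the Column player's action — L: 2>-2, C: 8>7, R: 2=2.
Low is at least as good everywhere and strictly better somewhere (tied only at R), so Low weakly but not strictly dominates High.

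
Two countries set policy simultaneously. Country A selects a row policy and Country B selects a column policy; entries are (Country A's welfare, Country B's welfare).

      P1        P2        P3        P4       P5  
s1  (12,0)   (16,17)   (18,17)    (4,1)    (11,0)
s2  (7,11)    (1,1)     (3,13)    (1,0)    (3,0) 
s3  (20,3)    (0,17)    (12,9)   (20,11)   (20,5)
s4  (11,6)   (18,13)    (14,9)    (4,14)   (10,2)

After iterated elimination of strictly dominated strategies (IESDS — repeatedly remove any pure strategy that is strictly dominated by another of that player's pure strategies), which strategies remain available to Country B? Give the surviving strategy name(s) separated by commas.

P2, P3, P4

For Country A, s1 strictly dominates s2 on the remaining columns (P1: 12>7, P2: 16>1, P3: 18>3, P4: 4>1, P5: 11>3); eliminate s2.
Column P1 is eliminated: P2 beats it against every remaining row (s1: 17>0, s3: 17>3, s4: 13>6).
For Country B, P2 strictly dominates P5 on the remaining rows (s1: 17>0, s3: 17>5, s4: 13>2); eliminate P5.
Among the remaining strategies, none is strictly dominated by another pure strategy of the same player, so the elimination stops.
Surviving strategies — Country A: {s1, s3, s4}; Country B: {P2, P3, P4}.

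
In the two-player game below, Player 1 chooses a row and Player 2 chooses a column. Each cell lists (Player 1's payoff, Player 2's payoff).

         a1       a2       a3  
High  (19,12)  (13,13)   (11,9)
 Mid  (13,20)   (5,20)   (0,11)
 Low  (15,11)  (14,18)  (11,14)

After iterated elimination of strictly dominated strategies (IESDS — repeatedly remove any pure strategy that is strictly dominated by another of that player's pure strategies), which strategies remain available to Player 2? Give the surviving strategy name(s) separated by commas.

Player 1's strategy Mid is strictly dominated by High (a1: 19>13, a2: 13>5, a3: 11>0) and is removed.
For Player 2, a2 strictly dominates a1 on the remaining rows (High: 13>12, Low: 18>11); eliminate a1.
For Player 2, a2 strictly dominates a3 on the remaining rows (High: 13>9, Low: 18>14); eliminate a3.
Row High is eliminated: Low beats it against every remaining column (a2: 14>13).
Among the remaining strategies, none is strictly dominated by another pure strategy of the same player, so the elimination stops.
Surviving strategies — Player 1: {Low}; Player 2: {a2}.

a2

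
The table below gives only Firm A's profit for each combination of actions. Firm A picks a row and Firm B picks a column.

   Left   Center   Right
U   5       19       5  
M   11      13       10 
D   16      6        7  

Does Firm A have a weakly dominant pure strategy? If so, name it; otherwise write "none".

none

U fails to dominate M at Left (5<11).
M fails to dominate U at Center (13<19).
D fails to dominate U at Center (6<19).
No single strategy dominates all the others.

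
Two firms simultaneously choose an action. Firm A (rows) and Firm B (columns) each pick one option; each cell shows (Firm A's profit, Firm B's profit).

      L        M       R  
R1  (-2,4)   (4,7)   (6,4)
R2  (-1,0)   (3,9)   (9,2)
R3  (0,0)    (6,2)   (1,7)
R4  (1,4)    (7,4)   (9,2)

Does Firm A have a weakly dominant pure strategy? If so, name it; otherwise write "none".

R4 vs R1: L: 1>-2, M: 7>4, R: 9>6.
R4 vs R2: L: 1>-1, M: 7>3, R: 9=9.
R4 vs R3: L: 1>0, M: 7>6, R: 9>1.
R4 is at least as good as every other strategy against every opponent action, so it is weakly dominant.

R4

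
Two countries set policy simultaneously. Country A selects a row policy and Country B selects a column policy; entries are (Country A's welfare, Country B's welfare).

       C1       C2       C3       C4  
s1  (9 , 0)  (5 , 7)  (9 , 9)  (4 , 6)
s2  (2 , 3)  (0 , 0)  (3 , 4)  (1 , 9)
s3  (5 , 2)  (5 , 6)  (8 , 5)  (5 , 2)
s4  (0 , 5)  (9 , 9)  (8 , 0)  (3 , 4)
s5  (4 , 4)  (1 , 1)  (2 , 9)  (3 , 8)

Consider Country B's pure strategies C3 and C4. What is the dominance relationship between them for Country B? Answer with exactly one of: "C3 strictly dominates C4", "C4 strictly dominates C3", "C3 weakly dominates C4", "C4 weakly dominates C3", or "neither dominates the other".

Compare C3 to C4 across each opponent action: s1: 9>6, s2: 4<9, s3: 5>2, s4: 0<4, s5: 9>8.
C3 does better at s1, s3, s5 but worse at s2, s4; neither strategy dominates the other.

neither dominates the other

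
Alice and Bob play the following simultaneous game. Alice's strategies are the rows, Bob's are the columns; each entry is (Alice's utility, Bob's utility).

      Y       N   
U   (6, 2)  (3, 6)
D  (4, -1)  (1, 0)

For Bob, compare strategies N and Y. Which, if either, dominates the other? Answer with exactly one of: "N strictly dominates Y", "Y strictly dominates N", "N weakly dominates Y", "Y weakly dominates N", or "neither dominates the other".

Compare N to Y across each opponent action: U: 6>2, D: 0>-1.
Every comparison favours N, so N strictly dominates Y.

N strictly dominates Y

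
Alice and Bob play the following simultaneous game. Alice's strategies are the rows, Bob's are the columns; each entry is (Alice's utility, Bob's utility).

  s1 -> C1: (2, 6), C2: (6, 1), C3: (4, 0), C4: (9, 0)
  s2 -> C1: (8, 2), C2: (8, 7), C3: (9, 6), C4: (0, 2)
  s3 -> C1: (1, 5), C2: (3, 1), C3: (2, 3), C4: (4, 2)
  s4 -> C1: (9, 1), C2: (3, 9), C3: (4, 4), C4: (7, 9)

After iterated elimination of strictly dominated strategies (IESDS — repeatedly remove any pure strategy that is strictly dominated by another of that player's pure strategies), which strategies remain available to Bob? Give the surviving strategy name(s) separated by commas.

Row s3 is eliminated: s1 beats it against every remaining column (C1: 2>1, C2: 6>3, C3: 4>2, C4: 9>4).
For Bob, C2 strictly dominates C3 on the remaining rows (s1: 1>0, s2: 7>6, s4: 9>4); eliminate C3.
Among the remaining strategies, none is strictly dominated by another pure strategy of the same player, so the elimination stops.
Surviving strategies — Alice: {s1, s2, s4}; Bob: {C1, C2, C4}.

C1, C2, C4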